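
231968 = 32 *7249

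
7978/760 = 10 + 189/380 = 10.50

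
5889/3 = 1963 = 1963.00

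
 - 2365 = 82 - 2447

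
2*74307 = 148614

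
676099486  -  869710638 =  - 193611152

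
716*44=31504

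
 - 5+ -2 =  - 7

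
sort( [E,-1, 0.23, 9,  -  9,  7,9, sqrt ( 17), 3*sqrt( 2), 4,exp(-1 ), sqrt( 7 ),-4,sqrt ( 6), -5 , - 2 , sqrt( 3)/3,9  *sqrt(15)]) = [ - 9,-5,  -  4,-2, - 1, 0.23,exp ( - 1) , sqrt( 3)/3, sqrt(6 ), sqrt( 7),  E, 4,sqrt( 17),3*sqrt( 2), 7, 9,9, 9*sqrt(15)]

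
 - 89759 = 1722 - 91481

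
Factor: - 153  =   - 3^2*17^1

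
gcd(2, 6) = 2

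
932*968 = 902176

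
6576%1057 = 234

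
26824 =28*958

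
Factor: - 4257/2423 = -3^2*11^1*43^1 * 2423^( - 1)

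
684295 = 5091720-4407425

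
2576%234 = 2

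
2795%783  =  446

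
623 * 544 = 338912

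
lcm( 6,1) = 6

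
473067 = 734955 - 261888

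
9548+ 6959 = 16507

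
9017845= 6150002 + 2867843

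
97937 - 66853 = 31084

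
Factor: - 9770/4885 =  - 2^1 = -  2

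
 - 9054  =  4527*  ( - 2 ) 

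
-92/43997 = -1 + 43905/43997 = - 0.00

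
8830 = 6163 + 2667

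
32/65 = 32/65 = 0.49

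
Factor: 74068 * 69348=2^4*3^1*5779^1*18517^1 = 5136467664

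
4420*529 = 2338180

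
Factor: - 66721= - 66721^1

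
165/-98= -165/98 = -  1.68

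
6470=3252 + 3218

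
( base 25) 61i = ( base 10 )3793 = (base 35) 33D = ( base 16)ed1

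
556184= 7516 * 74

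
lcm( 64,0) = 0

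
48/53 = 48/53 = 0.91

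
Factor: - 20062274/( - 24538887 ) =2^1*3^ ( - 2)*31^ ( - 1 )*281^( - 1)*313^(-1 )*10031137^1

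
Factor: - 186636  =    -  2^2*3^1*103^1*151^1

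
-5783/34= - 171+31/34= -170.09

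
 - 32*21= - 672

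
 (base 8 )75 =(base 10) 61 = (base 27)27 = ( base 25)2B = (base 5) 221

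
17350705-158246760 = -140896055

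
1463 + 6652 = 8115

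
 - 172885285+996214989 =823329704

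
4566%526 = 358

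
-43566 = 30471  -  74037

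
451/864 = 451/864 = 0.52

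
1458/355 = 1458/355 = 4.11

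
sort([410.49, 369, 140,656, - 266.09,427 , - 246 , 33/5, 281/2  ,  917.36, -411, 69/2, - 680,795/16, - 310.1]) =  [ - 680, - 411, - 310.1, - 266.09, - 246,33/5,69/2 , 795/16,140,281/2,369,410.49,427, 656,917.36 ] 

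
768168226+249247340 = 1017415566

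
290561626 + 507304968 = 797866594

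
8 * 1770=14160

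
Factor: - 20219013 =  - 3^2*2246557^1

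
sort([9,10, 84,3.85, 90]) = [ 3.85  ,  9,10,84,90 ] 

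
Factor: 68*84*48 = 2^8*3^2*7^1*17^1 = 274176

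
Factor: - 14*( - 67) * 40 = 2^4* 5^1 *7^1*67^1 = 37520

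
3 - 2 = 1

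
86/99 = 86/99 = 0.87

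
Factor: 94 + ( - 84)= 2^1*5^1  =  10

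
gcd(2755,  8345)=5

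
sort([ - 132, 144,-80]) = [ - 132, - 80,144 ]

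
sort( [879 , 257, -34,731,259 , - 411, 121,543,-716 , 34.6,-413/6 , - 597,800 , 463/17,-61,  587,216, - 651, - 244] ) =[ - 716, - 651, - 597, - 411 , - 244, - 413/6, - 61 , - 34 , 463/17, 34.6 , 121, 216,257 , 259 , 543,587 , 731, 800,879 ]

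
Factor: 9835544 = 2^3*1229443^1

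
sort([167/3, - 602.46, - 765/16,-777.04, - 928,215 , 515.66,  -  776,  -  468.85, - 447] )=[  -  928, - 777.04,- 776, - 602.46,-468.85, - 447, - 765/16,167/3,215,  515.66]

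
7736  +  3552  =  11288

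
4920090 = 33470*147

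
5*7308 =36540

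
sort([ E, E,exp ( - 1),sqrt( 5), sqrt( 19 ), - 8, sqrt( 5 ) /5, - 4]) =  [  -  8, - 4,  exp( - 1),  sqrt ( 5 )/5,sqrt( 5), E, E,sqrt(19 )] 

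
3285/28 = 3285/28 = 117.32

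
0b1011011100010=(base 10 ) 5858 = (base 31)62u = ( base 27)80Q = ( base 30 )6f8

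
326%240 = 86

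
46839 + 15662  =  62501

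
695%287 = 121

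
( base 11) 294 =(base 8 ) 531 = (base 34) A5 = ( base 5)2340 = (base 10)345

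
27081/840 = 9027/280  =  32.24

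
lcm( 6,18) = 18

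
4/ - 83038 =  -2/41519 = - 0.00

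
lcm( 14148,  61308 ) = 183924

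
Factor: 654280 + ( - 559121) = 95159 = 43^1*2213^1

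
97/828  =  97/828=0.12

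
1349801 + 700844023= 702193824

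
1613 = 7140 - 5527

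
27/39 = 9/13 = 0.69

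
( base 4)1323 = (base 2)1111011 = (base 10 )123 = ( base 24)53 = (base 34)3L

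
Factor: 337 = 337^1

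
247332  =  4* 61833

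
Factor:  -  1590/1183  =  - 2^1* 3^1 * 5^1*7^ (  -  1)*13^ (-2)*53^1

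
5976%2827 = 322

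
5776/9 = 5776/9=641.78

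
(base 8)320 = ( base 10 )208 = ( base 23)91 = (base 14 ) 10C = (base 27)7J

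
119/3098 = 119/3098 = 0.04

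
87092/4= 21773 = 21773.00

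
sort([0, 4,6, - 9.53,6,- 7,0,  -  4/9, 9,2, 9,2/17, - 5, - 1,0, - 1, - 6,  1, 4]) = [-9.53, - 7, - 6 , - 5, - 1,  -  1,-4/9,0,0,0,2/17 , 1, 2, 4,4,6, 6, 9,  9]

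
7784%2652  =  2480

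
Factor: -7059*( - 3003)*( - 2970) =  - 62958585690 = - 2^1*3^5*5^1*7^1*11^2*13^2*181^1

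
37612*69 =2595228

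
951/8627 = 951/8627 = 0.11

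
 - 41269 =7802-49071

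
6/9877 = 6/9877= 0.00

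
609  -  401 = 208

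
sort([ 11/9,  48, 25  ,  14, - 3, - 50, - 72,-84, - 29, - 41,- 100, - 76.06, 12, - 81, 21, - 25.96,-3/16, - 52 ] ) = [ - 100, - 84, - 81, - 76.06, - 72, - 52, - 50,-41, - 29, - 25.96,-3, - 3/16, 11/9,12, 14, 21, 25, 48]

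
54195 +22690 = 76885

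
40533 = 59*687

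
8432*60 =505920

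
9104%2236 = 160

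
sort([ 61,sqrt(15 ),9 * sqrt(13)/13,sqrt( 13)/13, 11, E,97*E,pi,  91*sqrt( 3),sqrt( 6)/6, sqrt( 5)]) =[ sqrt ( 13)/13,sqrt( 6 )/6,sqrt( 5 ), 9*sqrt( 13)/13, E, pi,sqrt( 15 ), 11,61, 91*sqrt( 3), 97*E] 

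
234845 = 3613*65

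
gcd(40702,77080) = 94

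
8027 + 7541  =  15568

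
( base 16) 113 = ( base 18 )f5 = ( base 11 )230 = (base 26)AF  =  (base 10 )275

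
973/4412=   973/4412 = 0.22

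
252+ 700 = 952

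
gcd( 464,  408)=8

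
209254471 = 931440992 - 722186521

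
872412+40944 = 913356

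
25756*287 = 7391972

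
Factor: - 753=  - 3^1*251^1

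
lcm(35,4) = 140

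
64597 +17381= 81978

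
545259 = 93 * 5863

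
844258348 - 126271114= 717987234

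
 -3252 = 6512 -9764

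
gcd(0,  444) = 444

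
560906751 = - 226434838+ 787341589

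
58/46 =29/23=1.26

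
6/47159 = 6/47159 = 0.00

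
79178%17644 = 8602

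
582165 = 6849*85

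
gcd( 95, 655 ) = 5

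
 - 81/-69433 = 81/69433 = 0.00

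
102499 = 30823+71676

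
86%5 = 1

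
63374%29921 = 3532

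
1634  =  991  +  643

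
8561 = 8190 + 371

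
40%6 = 4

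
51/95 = 51/95 = 0.54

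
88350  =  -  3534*(-25 )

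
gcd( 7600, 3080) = 40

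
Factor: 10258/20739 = 2^1*3^(-1 )*23^1*31^( -1)=46/93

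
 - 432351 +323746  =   - 108605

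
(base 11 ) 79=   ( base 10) 86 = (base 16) 56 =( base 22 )3k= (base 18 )4e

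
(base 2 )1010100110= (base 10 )678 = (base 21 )1b6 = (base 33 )ki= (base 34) JW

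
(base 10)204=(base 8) 314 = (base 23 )8k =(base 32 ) 6C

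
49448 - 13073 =36375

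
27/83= 27/83  =  0.33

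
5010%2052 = 906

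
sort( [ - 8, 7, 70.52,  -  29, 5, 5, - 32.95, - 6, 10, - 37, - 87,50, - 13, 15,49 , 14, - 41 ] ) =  [-87, - 41 ,  -  37,- 32.95,-29, - 13,- 8,  -  6, 5, 5,7,  10, 14, 15, 49, 50, 70.52 ] 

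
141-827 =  - 686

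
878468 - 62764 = 815704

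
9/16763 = 9/16763 = 0.00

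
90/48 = 1+7/8 = 1.88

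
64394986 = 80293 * 802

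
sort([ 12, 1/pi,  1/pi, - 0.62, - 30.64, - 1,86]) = [-30.64, -1,  -  0.62, 1/pi,1/pi,12, 86]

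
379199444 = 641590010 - 262390566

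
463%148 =19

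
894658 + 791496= 1686154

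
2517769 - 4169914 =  - 1652145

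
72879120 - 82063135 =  - 9184015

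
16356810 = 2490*6569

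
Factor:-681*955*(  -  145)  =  3^1*5^2 * 29^1 * 191^1*227^1 = 94301475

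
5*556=2780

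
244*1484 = 362096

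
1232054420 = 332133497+899920923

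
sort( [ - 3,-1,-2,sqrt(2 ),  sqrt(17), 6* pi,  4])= [-3, - 2, - 1,sqrt(2 ), 4,sqrt(17),  6*pi] 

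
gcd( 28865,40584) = 1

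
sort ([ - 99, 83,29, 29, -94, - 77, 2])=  [ - 99, - 94, - 77, 2,29, 29,83]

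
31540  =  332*95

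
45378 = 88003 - 42625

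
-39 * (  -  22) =858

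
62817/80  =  62817/80 = 785.21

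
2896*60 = 173760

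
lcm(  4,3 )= 12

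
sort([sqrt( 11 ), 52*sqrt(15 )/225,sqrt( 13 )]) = [52*sqrt(15)/225,sqrt( 11),sqrt( 13) ] 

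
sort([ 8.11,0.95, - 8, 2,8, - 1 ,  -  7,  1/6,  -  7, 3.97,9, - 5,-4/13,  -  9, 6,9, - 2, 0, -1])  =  [ - 9, - 8, - 7, - 7, - 5, - 2, - 1 ,  -  1, - 4/13,0, 1/6,  0.95,2, 3.97, 6, 8, 8.11, 9, 9 ]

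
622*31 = 19282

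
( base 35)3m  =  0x7f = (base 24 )57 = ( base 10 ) 127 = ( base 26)4n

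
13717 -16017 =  - 2300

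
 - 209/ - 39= 5+14/39= 5.36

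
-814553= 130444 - 944997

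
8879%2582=1133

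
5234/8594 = 2617/4297 = 0.61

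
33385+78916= 112301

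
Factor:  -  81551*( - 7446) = 2^1*3^1*17^1*73^1*81551^1= 607228746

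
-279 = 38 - 317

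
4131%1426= 1279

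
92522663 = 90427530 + 2095133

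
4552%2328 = 2224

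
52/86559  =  52/86559 = 0.00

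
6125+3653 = 9778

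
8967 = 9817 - 850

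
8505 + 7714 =16219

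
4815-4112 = 703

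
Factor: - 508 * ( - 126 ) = 2^3*3^2*7^1 * 127^1 =64008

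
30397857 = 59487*511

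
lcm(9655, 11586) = 57930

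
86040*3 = 258120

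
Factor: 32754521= 149^1*219829^1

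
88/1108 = 22/277  =  0.08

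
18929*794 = 15029626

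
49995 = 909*55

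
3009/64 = 47 + 1/64 = 47.02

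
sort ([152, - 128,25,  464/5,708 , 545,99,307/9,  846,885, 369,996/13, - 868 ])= [ - 868,-128, 25,307/9,996/13 , 464/5,99,152,369,545,708,  846,885] 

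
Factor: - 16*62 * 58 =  - 57536 = - 2^6*29^1*31^1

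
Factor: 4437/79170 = 51/910 = 2^(  -  1)*3^1*5^(  -  1)*7^( - 1)* 13^( - 1)*17^1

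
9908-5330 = 4578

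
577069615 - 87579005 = 489490610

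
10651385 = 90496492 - 79845107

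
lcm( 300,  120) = 600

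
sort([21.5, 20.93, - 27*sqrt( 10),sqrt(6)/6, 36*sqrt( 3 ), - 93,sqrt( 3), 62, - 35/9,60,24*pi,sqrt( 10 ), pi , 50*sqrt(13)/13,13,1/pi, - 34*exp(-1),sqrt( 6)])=[ -93, - 27*sqrt(10),  -  34*exp(-1 ), - 35/9,  1/pi,sqrt(6 ) /6,sqrt( 3 ),sqrt( 6),pi,sqrt( 10 ), 13, 50*sqrt( 13) /13,20.93,21.5, 60,62,36*sqrt( 3 ),24*pi]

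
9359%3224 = 2911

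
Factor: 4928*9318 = 2^7 * 3^1 * 7^1*11^1 * 1553^1 =45919104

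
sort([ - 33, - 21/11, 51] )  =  [ - 33, - 21/11,51 ] 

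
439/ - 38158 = -439/38158=- 0.01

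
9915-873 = 9042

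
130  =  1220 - 1090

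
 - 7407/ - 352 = 21+15/352 = 21.04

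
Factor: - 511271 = -19^1*71^1*379^1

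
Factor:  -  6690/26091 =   -  2^1*3^( - 1) * 5^1*13^(-1) = - 10/39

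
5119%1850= 1419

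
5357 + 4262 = 9619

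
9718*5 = 48590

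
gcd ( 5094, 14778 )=18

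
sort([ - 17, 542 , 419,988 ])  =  [-17, 419,542,988]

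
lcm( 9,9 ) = 9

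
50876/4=12719 =12719.00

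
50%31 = 19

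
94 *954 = 89676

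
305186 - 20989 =284197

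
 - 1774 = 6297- 8071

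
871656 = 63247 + 808409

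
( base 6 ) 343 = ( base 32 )47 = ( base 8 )207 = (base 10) 135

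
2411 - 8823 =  - 6412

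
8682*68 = 590376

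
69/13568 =69/13568 = 0.01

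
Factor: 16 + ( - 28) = -12 = -2^2*3^1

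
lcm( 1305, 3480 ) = 10440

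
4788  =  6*798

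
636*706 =449016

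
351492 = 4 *87873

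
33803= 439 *77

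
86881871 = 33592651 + 53289220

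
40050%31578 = 8472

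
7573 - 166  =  7407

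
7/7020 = 7/7020  =  0.00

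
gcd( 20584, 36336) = 8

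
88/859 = 88/859  =  0.10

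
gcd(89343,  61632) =9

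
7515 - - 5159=12674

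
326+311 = 637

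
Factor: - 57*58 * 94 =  - 310764 = - 2^2 * 3^1*19^1 *29^1 * 47^1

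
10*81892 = 818920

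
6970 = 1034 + 5936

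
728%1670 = 728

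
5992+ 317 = 6309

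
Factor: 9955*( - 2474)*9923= - 2^1 * 5^1*11^1*181^1*1237^1*9923^1   =  - 244390292410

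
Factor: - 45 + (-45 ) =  - 90 = -  2^1*3^2*5^1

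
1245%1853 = 1245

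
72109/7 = 72109/7 = 10301.29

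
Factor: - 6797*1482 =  - 2^1*3^1*7^1*13^1 * 19^1*971^1 = -10073154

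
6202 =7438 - 1236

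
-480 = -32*15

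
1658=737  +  921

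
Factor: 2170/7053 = 2^1*3^(-1 ) *5^1*7^1  *  31^1*2351^( - 1) 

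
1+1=2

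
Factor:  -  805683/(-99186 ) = 2^(-1 ) * 61^( - 1)*991^1 = 991/122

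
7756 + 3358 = 11114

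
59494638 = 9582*6209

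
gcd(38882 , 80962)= 2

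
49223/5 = 49223/5 = 9844.60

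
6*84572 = 507432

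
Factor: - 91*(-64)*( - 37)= - 2^6 * 7^1*13^1*37^1=-215488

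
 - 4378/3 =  - 1460 + 2/3 = - 1459.33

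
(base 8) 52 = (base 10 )42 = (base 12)36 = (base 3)1120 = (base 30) 1c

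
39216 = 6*6536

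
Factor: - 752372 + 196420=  - 555952 = - 2^4*34747^1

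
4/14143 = 4/14143  =  0.00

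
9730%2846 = 1192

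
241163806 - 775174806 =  - 534011000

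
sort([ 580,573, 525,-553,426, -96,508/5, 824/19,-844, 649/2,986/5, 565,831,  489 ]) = [  -  844 ,-553, - 96 , 824/19, 508/5, 986/5, 649/2,426,489, 525, 565, 573, 580,  831]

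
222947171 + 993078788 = 1216025959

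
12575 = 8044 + 4531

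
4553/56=4553/56=81.30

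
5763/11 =523 +10/11 = 523.91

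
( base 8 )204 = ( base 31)48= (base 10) 132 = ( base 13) a2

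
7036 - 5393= 1643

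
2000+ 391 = 2391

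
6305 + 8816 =15121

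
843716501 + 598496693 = 1442213194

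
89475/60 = 5965/4 = 1491.25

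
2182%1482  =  700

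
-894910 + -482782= - 1377692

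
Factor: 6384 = 2^4*3^1*7^1 * 19^1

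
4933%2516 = 2417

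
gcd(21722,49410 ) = 2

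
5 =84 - 79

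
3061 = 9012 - 5951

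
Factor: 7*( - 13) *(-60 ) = 2^2*3^1*5^1 * 7^1*13^1 = 5460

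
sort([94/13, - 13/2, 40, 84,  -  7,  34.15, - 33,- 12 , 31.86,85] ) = [ - 33, - 12,-7,-13/2,94/13,  31.86, 34.15, 40,84, 85 ]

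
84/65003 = 84/65003  =  0.00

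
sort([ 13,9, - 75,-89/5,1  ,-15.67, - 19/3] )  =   [-75, - 89/5,-15.67, - 19/3,1 , 9,13 ]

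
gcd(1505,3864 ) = 7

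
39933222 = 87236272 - 47303050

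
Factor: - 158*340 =- 53720  =  -2^3*5^1 * 17^1*79^1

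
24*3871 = 92904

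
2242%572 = 526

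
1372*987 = 1354164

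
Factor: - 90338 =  - 2^1*17^1*2657^1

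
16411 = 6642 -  - 9769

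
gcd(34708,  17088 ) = 4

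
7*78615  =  550305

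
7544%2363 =455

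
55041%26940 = 1161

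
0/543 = 0 = 0.00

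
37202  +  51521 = 88723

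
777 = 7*111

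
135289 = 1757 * 77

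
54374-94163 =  - 39789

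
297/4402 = 297/4402  =  0.07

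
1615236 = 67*24108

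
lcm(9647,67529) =67529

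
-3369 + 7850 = 4481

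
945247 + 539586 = 1484833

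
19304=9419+9885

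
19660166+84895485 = 104555651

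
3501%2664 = 837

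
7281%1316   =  701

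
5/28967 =5/28967 = 0.00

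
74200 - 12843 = 61357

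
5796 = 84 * 69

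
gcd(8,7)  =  1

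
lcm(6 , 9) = 18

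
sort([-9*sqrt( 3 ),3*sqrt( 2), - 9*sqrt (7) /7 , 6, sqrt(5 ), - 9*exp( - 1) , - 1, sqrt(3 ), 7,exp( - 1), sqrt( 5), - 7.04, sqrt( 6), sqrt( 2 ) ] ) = [ - 9*sqrt (3), - 7.04,  -  9* sqrt( 7)/7,-9*exp(-1 ), - 1, exp( - 1), sqrt ( 2),sqrt (3),sqrt( 5), sqrt( 5 ) , sqrt( 6), 3*sqrt( 2),6,  7 ] 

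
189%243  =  189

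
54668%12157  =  6040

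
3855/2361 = 1285/787 = 1.63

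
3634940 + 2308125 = 5943065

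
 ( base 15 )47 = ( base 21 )34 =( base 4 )1003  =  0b1000011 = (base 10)67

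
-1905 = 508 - 2413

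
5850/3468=1 + 397/578 = 1.69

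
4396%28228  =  4396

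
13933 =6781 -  - 7152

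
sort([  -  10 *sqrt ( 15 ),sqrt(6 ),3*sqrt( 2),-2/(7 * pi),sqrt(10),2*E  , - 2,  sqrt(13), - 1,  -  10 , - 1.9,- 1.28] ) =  [ - 10*sqrt( 15), - 10, - 2,-1.9  , - 1.28,  -  1, -2/(7*pi),sqrt ( 6), sqrt(10),sqrt(13 ),3 * sqrt(2),2*E]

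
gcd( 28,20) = 4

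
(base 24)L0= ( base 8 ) 770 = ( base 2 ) 111111000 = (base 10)504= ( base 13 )2ca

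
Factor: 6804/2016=2^( - 3 ) * 3^3 = 27/8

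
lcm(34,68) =68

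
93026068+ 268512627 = 361538695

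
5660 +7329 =12989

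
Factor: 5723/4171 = 59/43 = 43^( - 1 ) * 59^1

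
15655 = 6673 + 8982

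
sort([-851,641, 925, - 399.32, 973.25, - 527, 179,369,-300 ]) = [ - 851, - 527,  -  399.32, - 300,179,369, 641,925,973.25 ] 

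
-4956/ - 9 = 550  +  2/3 = 550.67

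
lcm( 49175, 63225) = 442575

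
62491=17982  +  44509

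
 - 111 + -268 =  - 379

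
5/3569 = 5/3569 = 0.00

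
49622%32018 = 17604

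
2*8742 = 17484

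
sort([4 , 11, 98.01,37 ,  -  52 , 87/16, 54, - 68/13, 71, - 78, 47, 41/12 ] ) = [-78, - 52, - 68/13, 41/12, 4 , 87/16, 11,  37 , 47,54 , 71, 98.01 ]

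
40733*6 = 244398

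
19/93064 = 19/93064 = 0.00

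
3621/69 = 1207/23  =  52.48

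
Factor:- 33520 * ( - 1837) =61576240=2^4 * 5^1*11^1 * 167^1 *419^1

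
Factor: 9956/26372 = 131^1*347^(  -  1) = 131/347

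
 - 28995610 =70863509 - 99859119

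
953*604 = 575612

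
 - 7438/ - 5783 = 1+1655/5783= 1.29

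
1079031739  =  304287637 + 774744102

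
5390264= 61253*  88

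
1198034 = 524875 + 673159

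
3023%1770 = 1253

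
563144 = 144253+418891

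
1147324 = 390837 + 756487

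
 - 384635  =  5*( - 76927)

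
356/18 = 19 + 7/9 = 19.78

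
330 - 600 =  - 270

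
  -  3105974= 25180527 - 28286501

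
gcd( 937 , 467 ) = 1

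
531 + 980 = 1511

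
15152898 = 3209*4722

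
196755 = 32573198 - 32376443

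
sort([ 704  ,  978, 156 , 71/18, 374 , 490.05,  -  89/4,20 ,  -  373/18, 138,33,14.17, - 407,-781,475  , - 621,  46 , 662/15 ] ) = [ - 781 , - 621, - 407 , - 89/4, - 373/18, 71/18,14.17, 20, 33,662/15,46,138,156, 374,475 , 490.05 , 704,978]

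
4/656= 1/164=0.01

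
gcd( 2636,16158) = 2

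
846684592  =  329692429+516992163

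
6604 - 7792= -1188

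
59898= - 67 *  ( - 894 )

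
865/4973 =865/4973 = 0.17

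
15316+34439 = 49755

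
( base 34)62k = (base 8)15560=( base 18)13c4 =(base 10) 7024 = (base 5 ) 211044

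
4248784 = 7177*592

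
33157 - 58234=- 25077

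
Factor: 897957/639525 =3^1*5^( - 2 )*17^1*5869^1*8527^( - 1) = 299319/213175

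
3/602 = 3/602 = 0.00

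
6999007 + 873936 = 7872943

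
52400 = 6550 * 8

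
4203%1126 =825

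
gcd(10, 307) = 1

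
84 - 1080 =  - 996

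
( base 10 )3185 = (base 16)c71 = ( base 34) 2PN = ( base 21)74E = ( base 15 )E25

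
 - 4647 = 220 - 4867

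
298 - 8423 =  - 8125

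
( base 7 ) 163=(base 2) 1011110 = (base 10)94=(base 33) 2S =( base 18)54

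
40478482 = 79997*506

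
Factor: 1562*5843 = 2^1*11^1 * 71^1 *5843^1= 9126766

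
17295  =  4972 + 12323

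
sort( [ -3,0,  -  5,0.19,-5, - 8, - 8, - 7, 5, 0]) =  [-8, -8,  -  7,-5,  -  5,-3, 0, 0, 0.19, 5]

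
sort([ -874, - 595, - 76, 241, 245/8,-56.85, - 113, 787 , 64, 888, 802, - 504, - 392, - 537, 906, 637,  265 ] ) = [  -  874, - 595,-537,-504,-392, - 113, - 76,  -  56.85 , 245/8,64,  241,265,637,787, 802, 888,906]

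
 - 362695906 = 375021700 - 737717606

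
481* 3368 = 1620008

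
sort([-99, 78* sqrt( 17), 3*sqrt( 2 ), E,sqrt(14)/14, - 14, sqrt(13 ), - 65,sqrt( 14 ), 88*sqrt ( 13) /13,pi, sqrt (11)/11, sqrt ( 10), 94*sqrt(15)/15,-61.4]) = [ - 99,-65,- 61.4 , - 14,  sqrt( 14 )/14, sqrt( 11)/11, E, pi, sqrt( 10), sqrt( 13), sqrt(14), 3*sqrt(2) , 94*sqrt(15 ) /15, 88*sqrt( 13)/13, 78 * sqrt( 17) ] 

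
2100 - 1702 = 398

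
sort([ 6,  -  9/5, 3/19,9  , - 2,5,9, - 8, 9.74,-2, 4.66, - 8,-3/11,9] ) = [-8,- 8, - 2,  -  2,-9/5, - 3/11,3/19, 4.66,5,6,9, 9,9 , 9.74] 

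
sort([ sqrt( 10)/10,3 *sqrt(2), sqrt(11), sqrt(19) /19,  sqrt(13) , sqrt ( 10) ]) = [ sqrt( 19 )/19,sqrt(10 ) /10,sqrt( 10 ), sqrt(11),sqrt(13), 3*sqrt(2 ) ]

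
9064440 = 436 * 20790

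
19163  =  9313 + 9850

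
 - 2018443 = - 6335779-  -  4317336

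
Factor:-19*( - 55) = 1045  =  5^1 * 11^1*19^1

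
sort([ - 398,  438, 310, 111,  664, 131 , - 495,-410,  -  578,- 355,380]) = [-578,-495, - 410 , - 398, - 355,111, 131,310, 380,438,664]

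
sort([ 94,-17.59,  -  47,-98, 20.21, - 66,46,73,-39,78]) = [ - 98,-66, - 47, - 39, - 17.59, 20.21 , 46,  73,78, 94]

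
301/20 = 301/20 =15.05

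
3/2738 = 3/2738=0.00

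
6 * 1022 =6132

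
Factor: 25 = 5^2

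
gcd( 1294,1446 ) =2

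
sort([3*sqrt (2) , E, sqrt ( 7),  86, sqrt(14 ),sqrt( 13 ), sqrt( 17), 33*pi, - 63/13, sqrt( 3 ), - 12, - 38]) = [  -  38 , - 12, - 63/13, sqrt(3), sqrt(7), E,sqrt(13), sqrt( 14 ), sqrt ( 17), 3*sqrt( 2 ), 86,33*pi ]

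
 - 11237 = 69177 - 80414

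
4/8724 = 1/2181 = 0.00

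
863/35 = 863/35 = 24.66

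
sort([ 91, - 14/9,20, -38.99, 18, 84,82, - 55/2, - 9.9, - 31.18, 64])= [ - 38.99, -31.18,-55/2, - 9.9, - 14/9 , 18,20, 64, 82 , 84, 91]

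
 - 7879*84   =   - 661836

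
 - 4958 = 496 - 5454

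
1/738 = 1/738 = 0.00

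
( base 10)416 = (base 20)10g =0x1A0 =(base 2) 110100000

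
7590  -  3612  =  3978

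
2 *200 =400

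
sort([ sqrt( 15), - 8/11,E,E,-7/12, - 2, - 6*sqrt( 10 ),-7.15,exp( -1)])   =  [ - 6*sqrt ( 10), - 7.15,- 2, - 8/11,-7/12, exp( - 1), E, E,sqrt (15 )] 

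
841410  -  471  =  840939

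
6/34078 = 3/17039 = 0.00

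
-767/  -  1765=767/1765  =  0.43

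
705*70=49350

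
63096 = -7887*( - 8) 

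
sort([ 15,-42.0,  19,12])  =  [-42.0, 12,  15,19 ]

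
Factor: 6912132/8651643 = 2304044/2883881 = 2^2 * 7^( - 1 )*11^( - 1)*13^(  -  1 ) * 17^1*31^1*43^( - 1 )*67^( - 1)*1093^1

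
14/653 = 14/653=0.02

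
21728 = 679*32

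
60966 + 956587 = 1017553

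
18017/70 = 18017/70= 257.39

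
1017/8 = 1017/8= 127.12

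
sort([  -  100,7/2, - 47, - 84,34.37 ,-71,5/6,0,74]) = [ - 100, - 84, - 71, - 47,0, 5/6,7/2, 34.37, 74] 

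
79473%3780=93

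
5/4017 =5/4017 =0.00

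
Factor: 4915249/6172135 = 5^( - 1)*907^( - 1 )*1361^( - 1) * 4915249^1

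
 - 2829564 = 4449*( - 636) 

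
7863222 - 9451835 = -1588613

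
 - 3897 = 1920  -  5817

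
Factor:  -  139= - 139^1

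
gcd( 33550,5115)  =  55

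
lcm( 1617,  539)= 1617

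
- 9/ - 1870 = 9/1870  =  0.00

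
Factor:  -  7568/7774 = -3784/3887 = - 2^3  *11^1*13^ ( - 2) * 23^( - 1)*43^1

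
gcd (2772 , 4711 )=7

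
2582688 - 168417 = 2414271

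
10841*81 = 878121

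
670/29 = 23+3/29 = 23.10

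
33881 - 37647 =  - 3766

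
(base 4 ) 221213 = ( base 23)50i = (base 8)5147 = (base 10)2663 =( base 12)165B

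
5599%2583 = 433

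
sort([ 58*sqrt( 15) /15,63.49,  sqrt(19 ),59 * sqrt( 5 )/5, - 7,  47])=[ - 7,  sqrt(19 ) , 58 * sqrt(15 )/15,  59 *sqrt(5 ) /5,  47,63.49]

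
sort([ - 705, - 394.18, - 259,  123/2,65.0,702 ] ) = [ - 705,  -  394.18, - 259,123/2,65.0,  702 ]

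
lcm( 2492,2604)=231756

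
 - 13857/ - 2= 6928 + 1/2 =6928.50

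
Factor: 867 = 3^1*17^2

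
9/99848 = 9/99848 = 0.00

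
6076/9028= 1519/2257 = 0.67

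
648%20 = 8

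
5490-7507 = -2017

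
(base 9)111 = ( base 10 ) 91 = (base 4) 1123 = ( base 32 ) 2r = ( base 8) 133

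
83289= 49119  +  34170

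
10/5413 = 10/5413  =  0.00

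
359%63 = 44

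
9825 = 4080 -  - 5745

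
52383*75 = 3928725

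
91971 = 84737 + 7234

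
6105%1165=280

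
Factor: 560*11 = 6160 = 2^4* 5^1*7^1*11^1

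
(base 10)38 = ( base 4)212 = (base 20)1I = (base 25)1D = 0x26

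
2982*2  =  5964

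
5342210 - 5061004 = 281206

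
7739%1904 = 123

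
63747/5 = 63747/5 = 12749.40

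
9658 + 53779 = 63437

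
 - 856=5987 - 6843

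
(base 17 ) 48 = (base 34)28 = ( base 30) 2G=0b1001100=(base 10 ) 76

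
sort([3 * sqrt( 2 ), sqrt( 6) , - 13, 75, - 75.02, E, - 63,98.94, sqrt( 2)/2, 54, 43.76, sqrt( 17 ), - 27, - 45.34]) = [  -  75.02,  -  63, - 45.34,-27 ,  -  13, sqrt(2 )/2, sqrt( 6), E, sqrt( 17 ),3*sqrt( 2 ), 43.76,54,75,98.94] 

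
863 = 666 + 197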